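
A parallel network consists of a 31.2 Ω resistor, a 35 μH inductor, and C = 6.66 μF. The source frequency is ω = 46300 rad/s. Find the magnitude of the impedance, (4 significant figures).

X_L = ωL = 1.620 Ω
X_C = 1/(ωC) = 3.243 Ω
Parallel: admittances add. Y = 1/R + 1/(jωL) + jωC
Y = (0.03205 − j0.3087) S
|Y| = 0.3104 S → |Z| = 1/|Y| = 3.222 Ω, ∠Z = −∠Y = 84.07°

3.222 Ω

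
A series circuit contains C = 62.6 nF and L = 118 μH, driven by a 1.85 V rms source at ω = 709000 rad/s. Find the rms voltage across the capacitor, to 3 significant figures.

X_L = ωL = 83.7 Ω
X_C = 1/(ωC) = 22.5 Ω
Net reactance X = X_L − X_C = 61.1 Ω
Z = j61.1 Ω
|Z| = √(0² + 61.1²) = 61.1 Ω
I = V/|Z| = 30.3 mA
V_C = I·|Z_C| = 0.0303 × 22.5 = 0.682 V

0.682 V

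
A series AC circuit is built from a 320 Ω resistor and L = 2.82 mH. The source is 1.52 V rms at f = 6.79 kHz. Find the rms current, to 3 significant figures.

ω = 2πf = 42660 rad/s
X_L = ωL = 120 Ω
Z = 320 + j120 Ω
|Z| = √(320² + 120²) = 342 Ω
I = V/|Z| = 1.52/342 = 4.45 mA

4.45 mA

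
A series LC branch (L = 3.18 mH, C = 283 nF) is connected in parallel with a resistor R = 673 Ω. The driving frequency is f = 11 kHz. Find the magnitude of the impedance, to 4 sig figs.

ω = 2πf = 69120 rad/s
X_L = ωL = 219.8 Ω
X_C = 1/(ωC) = 51.13 Ω
Branch 1: Z₁ = R = 673.0 Ω
Branch 2 (series LC): Z₂ = j(X_L − X_C) = j168.7 Ω
Parallel: Z = Z₁Z₂/(Z₁+Z₂), |Z| = 163.6 Ω, ∠Z = 75.93°

163.6 Ω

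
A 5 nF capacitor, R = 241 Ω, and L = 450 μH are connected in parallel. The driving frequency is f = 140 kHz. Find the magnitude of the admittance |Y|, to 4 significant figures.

4.552 mS

ω = 2πf = 879600 rad/s
X_L = ωL = 395.8 Ω
X_C = 1/(ωC) = 227.4 Ω
Parallel: admittances add. Y = 1/R + 1/(jωL) + jωC
Y = (0.004149 + j0.001872) S
|Y| = 0.004552 S → |Z| = 1/|Y| = 219.7 Ω, ∠Z = −∠Y = -24.28°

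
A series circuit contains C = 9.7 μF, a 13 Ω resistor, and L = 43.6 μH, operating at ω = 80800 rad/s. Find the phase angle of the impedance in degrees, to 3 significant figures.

X_L = ωL = 3.52 Ω
X_C = 1/(ωC) = 1.28 Ω
Net reactance X = X_L − X_C = 2.25 Ω
Z = 13.0 + j2.25 Ω
|Z| = √(13.0² + 2.25²) = 13.2 Ω
∠Z = arctan(2.25/13.0) = 9.81°

9.81°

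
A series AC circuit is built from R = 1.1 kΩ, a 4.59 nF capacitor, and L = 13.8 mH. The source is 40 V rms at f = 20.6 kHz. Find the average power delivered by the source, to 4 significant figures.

ω = 2πf = 129400 rad/s
X_L = ωL = 1786 Ω
X_C = 1/(ωC) = 1683 Ω
Net reactance X = X_L − X_C = 103.0 Ω
Z = 1100 + j103.0 Ω
|Z| = √(1100² + 103.0²) = 1105 Ω
∠Z = arctan(103.0/1100) = 5.348°
I = V/|Z| = 36.21 mA
P = VI cos φ = 40 × 0.03621 × cos(5.348°) = 1.442 W

1.442 W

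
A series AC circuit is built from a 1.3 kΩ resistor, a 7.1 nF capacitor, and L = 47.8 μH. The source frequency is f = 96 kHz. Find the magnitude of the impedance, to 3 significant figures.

ω = 2πf = 603200 rad/s
X_L = ωL = 28.8 Ω
X_C = 1/(ωC) = 234 Ω
Net reactance X = X_L − X_C = -205 Ω
Z = 1300 − j205 Ω
|Z| = √(1300² + 205²) = 1320 Ω

1320 Ω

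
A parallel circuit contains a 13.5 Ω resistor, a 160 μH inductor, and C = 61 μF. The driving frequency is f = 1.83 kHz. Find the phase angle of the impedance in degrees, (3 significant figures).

ω = 2πf = 11500 rad/s
X_L = ωL = 1.84 Ω
X_C = 1/(ωC) = 1.43 Ω
Parallel: admittances add. Y = 1/R + 1/(jωL) + jωC
Y = (0.0741 + j0.158) S
|Y| = 0.174 S → |Z| = 1/|Y| = 5.74 Ω, ∠Z = −∠Y = -64.9°

-64.9°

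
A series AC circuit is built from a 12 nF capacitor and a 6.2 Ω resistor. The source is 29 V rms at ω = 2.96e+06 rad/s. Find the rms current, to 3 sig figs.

1.01 A

X_C = 1/(ωC) = 28.2 Ω
Z = 6.20 − j28.2 Ω
|Z| = √(6.20² + 28.2²) = 28.8 Ω
I = V/|Z| = 29/28.8 = 1.01 A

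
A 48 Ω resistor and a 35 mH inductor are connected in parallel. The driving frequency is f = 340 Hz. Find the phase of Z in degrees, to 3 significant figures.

ω = 2πf = 2136 rad/s
X_L = ωL = 74.8 Ω
Parallel: admittances add. Y = 1/R + 1/(jωL)
Y = (0.0208 − j0.0134) S
|Y| = 0.0248 S → |Z| = 1/|Y| = 40.4 Ω, ∠Z = −∠Y = 32.7°

32.7°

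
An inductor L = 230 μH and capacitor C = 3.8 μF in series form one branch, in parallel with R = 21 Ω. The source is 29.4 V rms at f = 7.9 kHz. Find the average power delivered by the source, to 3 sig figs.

ω = 2πf = 49640 rad/s
X_L = ωL = 11.4 Ω
X_C = 1/(ωC) = 5.30 Ω
Branch 1: Z₁ = R = 21.0 Ω
Branch 2 (series LC): Z₂ = j(X_L − X_C) = j6.11 Ω
Parallel: Z = Z₁Z₂/(Z₁+Z₂), |Z| = 5.87 Ω, ∠Z = 73.8°
I = V/|Z| = 5.01 A
P = VI cos φ = 29.4 × 5.01 × cos(73.8°) = 41.2 W

41.2 W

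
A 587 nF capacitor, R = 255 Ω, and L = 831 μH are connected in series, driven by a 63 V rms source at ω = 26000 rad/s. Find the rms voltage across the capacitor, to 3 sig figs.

X_L = ωL = 21.6 Ω
X_C = 1/(ωC) = 65.5 Ω
Net reactance X = X_L − X_C = -43.9 Ω
Z = 255 − j43.9 Ω
|Z| = √(255² + 43.9²) = 259 Ω
I = V/|Z| = 243 mA
V_C = I·|Z_C| = 0.243 × 65.5 = 16.0 V

16.0 V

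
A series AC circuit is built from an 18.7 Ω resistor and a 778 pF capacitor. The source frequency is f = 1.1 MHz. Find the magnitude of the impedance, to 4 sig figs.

186.9 Ω

ω = 2πf = 6.912e+06 rad/s
X_C = 1/(ωC) = 186.0 Ω
Z = 18.70 − j186.0 Ω
|Z| = √(18.70² + 186.0²) = 186.9 Ω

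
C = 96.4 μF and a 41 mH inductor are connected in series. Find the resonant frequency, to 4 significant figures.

ω₀ = 1/√(LC) = 1/√(0.041 × 9.64e-05) = 503.0 rad/s
f₀ = ω₀/(2π) = 80.06 Hz

80.06 Hz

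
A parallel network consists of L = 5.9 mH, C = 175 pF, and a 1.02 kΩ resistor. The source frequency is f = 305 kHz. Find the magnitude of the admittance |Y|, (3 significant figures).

ω = 2πf = 1.916e+06 rad/s
X_L = ωL = 11300 Ω
X_C = 1/(ωC) = 2980 Ω
Parallel: admittances add. Y = 1/R + 1/(jωL) + jωC
Y = (0.000980 + j0.000247) S
|Y| = 0.00101 S → |Z| = 1/|Y| = 989 Ω, ∠Z = −∠Y = -14.1°

1.01 mS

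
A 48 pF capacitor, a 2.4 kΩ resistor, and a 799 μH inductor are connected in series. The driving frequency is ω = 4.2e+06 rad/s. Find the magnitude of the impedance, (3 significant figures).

X_L = ωL = 3360 Ω
X_C = 1/(ωC) = 4960 Ω
Net reactance X = X_L − X_C = -1600 Ω
Z = 2400 − j1600 Ω
|Z| = √(2400² + 1600²) = 2890 Ω

2890 Ω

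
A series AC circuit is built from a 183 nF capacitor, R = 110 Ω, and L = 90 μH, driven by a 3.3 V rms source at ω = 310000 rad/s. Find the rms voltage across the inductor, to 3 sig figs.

X_L = ωL = 27.9 Ω
X_C = 1/(ωC) = 17.6 Ω
Net reactance X = X_L − X_C = 10.3 Ω
Z = 110 + j10.3 Ω
|Z| = √(110² + 10.3²) = 110 Ω
I = V/|Z| = 29.9 mA
V_L = I·|Z_L| = 0.0299 × 27.9 = 0.833 V

0.833 V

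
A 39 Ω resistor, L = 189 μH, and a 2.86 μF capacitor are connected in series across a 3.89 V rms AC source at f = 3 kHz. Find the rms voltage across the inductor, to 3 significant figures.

0.332 V

ω = 2πf = 18850 rad/s
X_L = ωL = 3.56 Ω
X_C = 1/(ωC) = 18.5 Ω
Net reactance X = X_L − X_C = -15.0 Ω
Z = 39.0 − j15.0 Ω
|Z| = √(39.0² + 15.0²) = 41.8 Ω
I = V/|Z| = 93.1 mA
V_L = I·|Z_L| = 0.0931 × 3.56 = 0.332 V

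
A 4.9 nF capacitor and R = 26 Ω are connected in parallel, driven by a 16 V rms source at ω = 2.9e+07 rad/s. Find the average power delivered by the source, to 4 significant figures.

X_C = 1/(ωC) = 7.037 Ω
Parallel: admittances add. Y = 1/R + jωC
Y = (0.03846 + j0.1421) S
|Y| = 0.1472 S → |Z| = 1/|Y| = 6.793 Ω, ∠Z = −∠Y = -74.85°
I = V/|Z| = 2.355 A
P = VI cos φ = 16 × 2.355 × cos(-74.85°) = 9.846 W

9.846 W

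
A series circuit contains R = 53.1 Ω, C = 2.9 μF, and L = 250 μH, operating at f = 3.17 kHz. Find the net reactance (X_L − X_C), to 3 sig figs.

ω = 2πf = 19920 rad/s
X_L = ωL = 4.98 Ω
X_C = 1/(ωC) = 17.3 Ω
X = 4.98 − 17.3 = -12.3 Ω

-12.3 Ω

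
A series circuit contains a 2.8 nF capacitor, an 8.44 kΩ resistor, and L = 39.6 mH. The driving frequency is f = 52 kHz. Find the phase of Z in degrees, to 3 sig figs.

ω = 2πf = 326700 rad/s
X_L = ωL = 12900 Ω
X_C = 1/(ωC) = 1090 Ω
Net reactance X = X_L − X_C = 11800 Ω
Z = 8440 + j11800 Ω
|Z| = √(8440² + 11800²) = 14500 Ω
∠Z = arctan(11800/8440) = 54.5°

54.5°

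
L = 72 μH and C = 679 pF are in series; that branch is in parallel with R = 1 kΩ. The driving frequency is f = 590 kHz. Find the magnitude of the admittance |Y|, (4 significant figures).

ω = 2πf = 3.707e+06 rad/s
X_L = ωL = 266.9 Ω
X_C = 1/(ωC) = 397.3 Ω
Branch 1: Z₁ = R = 1000 Ω
Branch 2 (series LC): Z₂ = j(X_L − X_C) = −j130.4 Ω
Parallel: Z = Z₁Z₂/(Z₁+Z₂), |Z| = 129.3 Ω, ∠Z = -82.57°
|Y| = 1/|Z| = 7.735 mS

7.735 mS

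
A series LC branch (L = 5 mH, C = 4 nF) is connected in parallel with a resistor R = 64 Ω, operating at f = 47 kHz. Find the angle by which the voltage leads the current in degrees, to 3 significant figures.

5.80°

ω = 2πf = 295300 rad/s
X_L = ωL = 1480 Ω
X_C = 1/(ωC) = 847 Ω
Branch 1: Z₁ = R = 64.0 Ω
Branch 2 (series LC): Z₂ = j(X_L − X_C) = j630 Ω
Parallel: Z = Z₁Z₂/(Z₁+Z₂), |Z| = 63.7 Ω, ∠Z = 5.80°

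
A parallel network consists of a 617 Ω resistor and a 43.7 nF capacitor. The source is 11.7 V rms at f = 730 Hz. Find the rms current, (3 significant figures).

19.1 mA

ω = 2πf = 4587 rad/s
X_C = 1/(ωC) = 4990 Ω
Parallel: admittances add. Y = 1/R + jωC
Y = (0.00162 + j0.000200) S
|Y| = 0.00163 S → |Z| = 1/|Y| = 612 Ω, ∠Z = −∠Y = -7.05°
I = V/|Z| = 11.7/612 = 19.1 mA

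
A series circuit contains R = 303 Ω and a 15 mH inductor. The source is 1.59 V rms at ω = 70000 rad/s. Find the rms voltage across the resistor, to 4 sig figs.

X_L = ωL = 1050 Ω
Z = 303.0 + j1050 Ω
|Z| = √(303.0² + 1050²) = 1093 Ω
I = V/|Z| = 1.455 mA
V_R = I·|Z_R| = 0.001455 × 303.0 = 0.4408 V

0.4408 V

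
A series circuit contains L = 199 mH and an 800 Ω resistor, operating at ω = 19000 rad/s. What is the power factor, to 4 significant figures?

X_L = ωL = 3781 Ω
Z = 800.0 + j3781 Ω
|Z| = √(800.0² + 3781²) = 3865 Ω
∠Z = arctan(3781/800.0) = 78.05°
cos φ = cos(78.05°) = 0.2070

0.2070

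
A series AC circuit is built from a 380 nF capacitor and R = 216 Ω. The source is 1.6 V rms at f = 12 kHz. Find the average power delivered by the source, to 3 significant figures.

11.6 mW

ω = 2πf = 75400 rad/s
X_C = 1/(ωC) = 34.9 Ω
Z = 216 − j34.9 Ω
|Z| = √(216² + 34.9²) = 219 Ω
∠Z = arctan(-34.9/216) = -9.18°
I = V/|Z| = 7.31 mA
P = VI cos φ = 1.6 × 0.00731 × cos(-9.18°) = 11.6 mW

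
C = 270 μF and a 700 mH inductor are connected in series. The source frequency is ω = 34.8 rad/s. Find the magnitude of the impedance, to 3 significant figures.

X_L = ωL = 24.4 Ω
X_C = 1/(ωC) = 106 Ω
Net reactance X = X_L − X_C = -82.1 Ω
Z = − j82.1 Ω
|Z| = √(0² + 82.1²) = 82.1 Ω

82.1 Ω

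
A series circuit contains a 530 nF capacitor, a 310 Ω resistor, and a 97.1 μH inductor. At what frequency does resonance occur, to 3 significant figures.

ω₀ = 1/√(LC) = 1/√(9.71e-05 × 5.3e-07) = 139400 rad/s
f₀ = ω₀/(2π) = 22.2 kHz

22.2 kHz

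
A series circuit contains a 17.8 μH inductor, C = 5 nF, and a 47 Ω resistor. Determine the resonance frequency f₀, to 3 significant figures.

ω₀ = 1/√(LC) = 1/√(1.78e-05 × 5e-09) = 3.352e+06 rad/s
f₀ = ω₀/(2π) = 533 kHz

533 kHz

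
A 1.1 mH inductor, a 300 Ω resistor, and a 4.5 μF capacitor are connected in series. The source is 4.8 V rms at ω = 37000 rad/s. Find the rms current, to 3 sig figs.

X_L = ωL = 40.7 Ω
X_C = 1/(ωC) = 6.01 Ω
Net reactance X = X_L − X_C = 34.7 Ω
Z = 300 + j34.7 Ω
|Z| = √(300² + 34.7²) = 302 Ω
I = V/|Z| = 4.8/302 = 15.9 mA

15.9 mA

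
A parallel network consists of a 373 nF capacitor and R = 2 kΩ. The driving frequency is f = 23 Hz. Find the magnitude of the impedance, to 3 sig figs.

ω = 2πf = 144.5 rad/s
X_C = 1/(ωC) = 18600 Ω
Parallel: admittances add. Y = 1/R + jωC
Y = (0.000500 + j5.39e-05) S
|Y| = 0.000503 S → |Z| = 1/|Y| = 1990 Ω, ∠Z = −∠Y = -6.15°

1990 Ω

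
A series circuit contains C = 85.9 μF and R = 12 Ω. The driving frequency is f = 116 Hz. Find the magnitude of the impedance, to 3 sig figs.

ω = 2πf = 728.8 rad/s
X_C = 1/(ωC) = 16.0 Ω
Z = 12.0 − j16.0 Ω
|Z| = √(12.0² + 16.0²) = 20.0 Ω

20.0 Ω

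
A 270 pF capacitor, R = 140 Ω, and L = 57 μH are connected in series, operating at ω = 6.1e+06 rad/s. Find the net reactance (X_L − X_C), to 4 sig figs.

-259.5 Ω

X_L = ωL = 347.7 Ω
X_C = 1/(ωC) = 607.2 Ω
X = 347.7 − 607.2 = -259.5 Ω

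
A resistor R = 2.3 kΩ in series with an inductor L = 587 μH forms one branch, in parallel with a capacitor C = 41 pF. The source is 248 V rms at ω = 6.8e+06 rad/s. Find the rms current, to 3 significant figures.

X_L = ωL = 3990 Ω
X_C = 1/(ωC) = 3590 Ω
Branch 1 (R+jX_L): Z₁ = 2300 + j3990 Ω, |Z₁| = 4610 Ω
Branch 2 (−jX_C): Z₂ = −j3590 Ω
Parallel: Z = Z₁Z₂/(Z₁+Z₂), |Z| = 7080 Ω, ∠Z = -39.9°
I = V/|Z| = 248/7080 = 35.1 mA

35.1 mA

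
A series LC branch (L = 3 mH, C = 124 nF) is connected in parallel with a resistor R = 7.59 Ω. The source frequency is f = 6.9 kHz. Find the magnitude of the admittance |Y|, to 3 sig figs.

133 mS

ω = 2πf = 43350 rad/s
X_L = ωL = 130 Ω
X_C = 1/(ωC) = 186 Ω
Branch 1: Z₁ = R = 7.59 Ω
Branch 2 (series LC): Z₂ = j(X_L − X_C) = −j56.0 Ω
Parallel: Z = Z₁Z₂/(Z₁+Z₂), |Z| = 7.52 Ω, ∠Z = -7.72°
|Y| = 1/|Z| = 133 mS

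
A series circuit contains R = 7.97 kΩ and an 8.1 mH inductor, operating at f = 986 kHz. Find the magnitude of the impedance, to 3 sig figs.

50800 Ω

ω = 2πf = 6.195e+06 rad/s
X_L = ωL = 50200 Ω
Z = 7970 + j50200 Ω
|Z| = √(7970² + 50200²) = 50800 Ω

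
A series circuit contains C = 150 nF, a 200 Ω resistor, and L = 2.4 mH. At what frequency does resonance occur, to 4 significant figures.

8.388 kHz

ω₀ = 1/√(LC) = 1/√(0.0024 × 1.5e-07) = 52700 rad/s
f₀ = ω₀/(2π) = 8.388 kHz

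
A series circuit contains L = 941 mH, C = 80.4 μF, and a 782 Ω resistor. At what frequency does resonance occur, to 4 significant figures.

18.30 Hz

ω₀ = 1/√(LC) = 1/√(0.941 × 8.04e-05) = 115.0 rad/s
f₀ = ω₀/(2π) = 18.30 Hz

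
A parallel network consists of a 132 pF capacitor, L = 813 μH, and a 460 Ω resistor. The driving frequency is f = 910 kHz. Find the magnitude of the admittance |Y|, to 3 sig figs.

2.24 mS

ω = 2πf = 5.718e+06 rad/s
X_L = ωL = 4650 Ω
X_C = 1/(ωC) = 1320 Ω
Parallel: admittances add. Y = 1/R + 1/(jωL) + jωC
Y = (0.00217 + j0.000540) S
|Y| = 0.00224 S → |Z| = 1/|Y| = 446 Ω, ∠Z = −∠Y = -13.9°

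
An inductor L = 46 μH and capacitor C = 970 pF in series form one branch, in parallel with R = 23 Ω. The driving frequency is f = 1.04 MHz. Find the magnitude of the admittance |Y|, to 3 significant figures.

ω = 2πf = 6.535e+06 rad/s
X_L = ωL = 301 Ω
X_C = 1/(ωC) = 158 Ω
Branch 1: Z₁ = R = 23.0 Ω
Branch 2 (series LC): Z₂ = j(X_L − X_C) = j143 Ω
Parallel: Z = Z₁Z₂/(Z₁+Z₂), |Z| = 22.7 Ω, ∠Z = 9.15°
|Y| = 1/|Z| = 44.0 mS

44.0 mS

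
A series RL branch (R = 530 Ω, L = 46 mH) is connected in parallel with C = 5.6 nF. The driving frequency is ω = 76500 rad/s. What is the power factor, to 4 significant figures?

X_L = ωL = 3519 Ω
X_C = 1/(ωC) = 2334 Ω
Branch 1 (R+jX_L): Z₁ = 530.0 + j3519 Ω, |Z₁| = 3559 Ω
Branch 2 (−jX_C): Z₂ = −j2334 Ω
Parallel: Z = Z₁Z₂/(Z₁+Z₂), |Z| = 6400 Ω, ∠Z = -74.46°
cos φ = cos(-74.46°) = 0.2679

0.2679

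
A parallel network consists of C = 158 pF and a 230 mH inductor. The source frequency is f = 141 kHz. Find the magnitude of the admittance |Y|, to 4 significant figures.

135.1 μS

ω = 2πf = 885900 rad/s
X_L = ωL = 203800 Ω
X_C = 1/(ωC) = 7144 Ω
Parallel: admittances add. Y = 1/(jωL) + jωC
Y = (0 + j0.0001351) S
|Y| = 0.0001351 S → |Z| = 1/|Y| = 7404 Ω, ∠Z = −∠Y = -90.00°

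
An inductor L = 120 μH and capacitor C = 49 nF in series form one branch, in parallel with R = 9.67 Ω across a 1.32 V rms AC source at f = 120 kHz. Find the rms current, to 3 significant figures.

ω = 2πf = 754000 rad/s
X_L = ωL = 90.5 Ω
X_C = 1/(ωC) = 27.1 Ω
Branch 1: Z₁ = R = 9.67 Ω
Branch 2 (series LC): Z₂ = j(X_L − X_C) = j63.4 Ω
Parallel: Z = Z₁Z₂/(Z₁+Z₂), |Z| = 9.56 Ω, ∠Z = 8.67°
I = V/|Z| = 1.32/9.56 = 138 mA

138 mA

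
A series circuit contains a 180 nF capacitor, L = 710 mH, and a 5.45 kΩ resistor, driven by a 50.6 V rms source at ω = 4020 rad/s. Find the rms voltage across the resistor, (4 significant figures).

X_L = ωL = 2854 Ω
X_C = 1/(ωC) = 1382 Ω
Net reactance X = X_L − X_C = 1472 Ω
Z = 5450 + j1472 Ω
|Z| = √(5450² + 1472²) = 5645 Ω
I = V/|Z| = 8.963 mA
V_R = I·|Z_R| = 0.008963 × 5450 = 48.85 V

48.85 V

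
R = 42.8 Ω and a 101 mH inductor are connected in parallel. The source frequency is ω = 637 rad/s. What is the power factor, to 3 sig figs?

0.833

X_L = ωL = 64.3 Ω
Parallel: admittances add. Y = 1/R + 1/(jωL)
Y = (0.0234 − j0.0155) S
|Y| = 0.0281 S → |Z| = 1/|Y| = 35.6 Ω, ∠Z = −∠Y = 33.6°
cos φ = cos(33.6°) = 0.833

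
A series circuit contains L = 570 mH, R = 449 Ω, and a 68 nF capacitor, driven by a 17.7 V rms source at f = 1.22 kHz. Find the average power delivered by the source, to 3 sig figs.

ω = 2πf = 7665 rad/s
X_L = ωL = 4370 Ω
X_C = 1/(ωC) = 1920 Ω
Net reactance X = X_L − X_C = 2450 Ω
Z = 449 + j2450 Ω
|Z| = √(449² + 2450²) = 2490 Ω
∠Z = arctan(2450/449) = 79.6°
I = V/|Z| = 7.10 mA
P = VI cos φ = 17.7 × 0.00710 × cos(79.6°) = 22.7 mW

22.7 mW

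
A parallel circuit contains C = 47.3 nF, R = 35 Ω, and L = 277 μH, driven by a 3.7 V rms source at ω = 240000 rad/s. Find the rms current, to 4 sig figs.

X_L = ωL = 66.48 Ω
X_C = 1/(ωC) = 88.09 Ω
Parallel: admittances add. Y = 1/R + 1/(jωL) + jωC
Y = (0.02857 − j0.003690) S
|Y| = 0.02881 S → |Z| = 1/|Y| = 34.71 Ω, ∠Z = −∠Y = 7.359°
I = V/|Z| = 3.7/34.71 = 106.6 mA

106.6 mA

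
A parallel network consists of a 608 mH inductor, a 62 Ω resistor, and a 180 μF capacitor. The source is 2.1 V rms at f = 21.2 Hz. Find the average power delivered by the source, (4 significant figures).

ω = 2πf = 133.2 rad/s
X_L = ωL = 80.99 Ω
X_C = 1/(ωC) = 41.71 Ω
Parallel: admittances add. Y = 1/R + 1/(jωL) + jωC
Y = (0.01613 + j0.01163) S
|Y| = 0.01988 S → |Z| = 1/|Y| = 50.29 Ω, ∠Z = −∠Y = -35.79°
I = V/|Z| = 41.76 mA
P = VI cos φ = 2.1 × 0.04176 × cos(-35.79°) = 71.13 mW

71.13 mW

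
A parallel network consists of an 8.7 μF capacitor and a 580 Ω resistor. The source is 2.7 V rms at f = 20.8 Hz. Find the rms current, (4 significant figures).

5.576 mA

ω = 2πf = 130.7 rad/s
X_C = 1/(ωC) = 879.5 Ω
Parallel: admittances add. Y = 1/R + jωC
Y = (0.001724 + j0.001137) S
|Y| = 0.002065 S → |Z| = 1/|Y| = 484.2 Ω, ∠Z = −∠Y = -33.40°
I = V/|Z| = 2.7/484.2 = 5.576 mA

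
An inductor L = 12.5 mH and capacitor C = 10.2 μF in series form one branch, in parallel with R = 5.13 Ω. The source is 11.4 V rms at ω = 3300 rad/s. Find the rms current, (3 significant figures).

X_L = ωL = 41.2 Ω
X_C = 1/(ωC) = 29.7 Ω
Branch 1: Z₁ = R = 5.13 Ω
Branch 2 (series LC): Z₂ = j(X_L − X_C) = j11.5 Ω
Parallel: Z = Z₁Z₂/(Z₁+Z₂), |Z| = 4.69 Ω, ∠Z = 24.0°
I = V/|Z| = 11.4/4.69 = 2.43 A

2.43 A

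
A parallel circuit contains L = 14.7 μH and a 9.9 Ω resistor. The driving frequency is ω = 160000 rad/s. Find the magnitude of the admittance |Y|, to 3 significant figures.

437 mS

X_L = ωL = 2.35 Ω
Parallel: admittances add. Y = 1/R + 1/(jωL)
Y = (0.101 − j0.425) S
|Y| = 0.437 S → |Z| = 1/|Y| = 2.29 Ω, ∠Z = −∠Y = 76.6°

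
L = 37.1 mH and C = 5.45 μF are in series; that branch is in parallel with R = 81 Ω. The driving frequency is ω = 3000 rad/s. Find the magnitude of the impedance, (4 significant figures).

X_L = ωL = 111.3 Ω
X_C = 1/(ωC) = 61.16 Ω
Branch 1: Z₁ = R = 81.00 Ω
Branch 2 (series LC): Z₂ = j(X_L − X_C) = j50.14 Ω
Parallel: Z = Z₁Z₂/(Z₁+Z₂), |Z| = 42.63 Ω, ∠Z = 58.24°

42.63 Ω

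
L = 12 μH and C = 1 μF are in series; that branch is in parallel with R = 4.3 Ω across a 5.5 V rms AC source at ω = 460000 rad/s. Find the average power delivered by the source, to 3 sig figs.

X_L = ωL = 5.52 Ω
X_C = 1/(ωC) = 2.17 Ω
Branch 1: Z₁ = R = 4.30 Ω
Branch 2 (series LC): Z₂ = j(X_L − X_C) = j3.35 Ω
Parallel: Z = Z₁Z₂/(Z₁+Z₂), |Z| = 2.64 Ω, ∠Z = 52.1°
I = V/|Z| = 2.08 A
P = VI cos φ = 5.5 × 2.08 × cos(52.1°) = 7.03 W

7.03 W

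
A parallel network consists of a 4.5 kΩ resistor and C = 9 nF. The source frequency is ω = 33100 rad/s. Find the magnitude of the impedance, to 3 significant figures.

2690 Ω

X_C = 1/(ωC) = 3360 Ω
Parallel: admittances add. Y = 1/R + jωC
Y = (0.000222 + j0.000298) S
|Y| = 0.000372 S → |Z| = 1/|Y| = 2690 Ω, ∠Z = −∠Y = -53.3°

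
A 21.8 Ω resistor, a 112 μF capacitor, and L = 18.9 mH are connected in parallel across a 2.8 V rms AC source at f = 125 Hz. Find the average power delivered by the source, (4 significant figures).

359.6 mW

ω = 2πf = 785.4 rad/s
X_L = ωL = 14.84 Ω
X_C = 1/(ωC) = 11.37 Ω
Parallel: admittances add. Y = 1/R + 1/(jωL) + jωC
Y = (0.04587 + j0.02060) S
|Y| = 0.05028 S → |Z| = 1/|Y| = 19.89 Ω, ∠Z = −∠Y = -24.18°
I = V/|Z| = 140.8 mA
P = VI cos φ = 2.8 × 0.1408 × cos(-24.18°) = 359.6 mW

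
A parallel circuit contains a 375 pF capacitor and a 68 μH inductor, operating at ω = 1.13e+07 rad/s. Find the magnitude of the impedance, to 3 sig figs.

X_L = ωL = 768 Ω
X_C = 1/(ωC) = 236 Ω
Parallel: admittances add. Y = 1/(jωL) + jωC
Y = (0 + j0.00294) S
|Y| = 0.00294 S → |Z| = 1/|Y| = 341 Ω, ∠Z = −∠Y = -90.0°

341 Ω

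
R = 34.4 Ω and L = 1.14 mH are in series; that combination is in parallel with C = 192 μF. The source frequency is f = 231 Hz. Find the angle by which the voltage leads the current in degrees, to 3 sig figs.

ω = 2πf = 1451 rad/s
X_L = ωL = 1.65 Ω
X_C = 1/(ωC) = 3.59 Ω
Branch 1 (R+jX_L): Z₁ = 34.4 + j1.65 Ω, |Z₁| = 34.4 Ω
Branch 2 (−jX_C): Z₂ = −j3.59 Ω
Parallel: Z = Z₁Z₂/(Z₁+Z₂), |Z| = 3.59 Ω, ∠Z = -84.0°

-84.0°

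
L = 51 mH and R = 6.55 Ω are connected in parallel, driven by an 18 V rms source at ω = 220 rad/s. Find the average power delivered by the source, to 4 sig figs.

49.47 W

X_L = ωL = 11.22 Ω
Parallel: admittances add. Y = 1/R + 1/(jωL)
Y = (0.1527 − j0.08913) S
|Y| = 0.1768 S → |Z| = 1/|Y| = 5.657 Ω, ∠Z = −∠Y = 30.28°
I = V/|Z| = 3.182 A
P = VI cos φ = 18 × 3.182 × cos(30.28°) = 49.47 W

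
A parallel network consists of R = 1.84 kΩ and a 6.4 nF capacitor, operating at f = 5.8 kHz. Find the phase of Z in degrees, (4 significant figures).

ω = 2πf = 36440 rad/s
X_C = 1/(ωC) = 4288 Ω
Parallel: admittances add. Y = 1/R + jωC
Y = (0.0005435 + j0.0002332) S
|Y| = 0.0005914 S → |Z| = 1/|Y| = 1691 Ω, ∠Z = −∠Y = -23.23°

-23.23°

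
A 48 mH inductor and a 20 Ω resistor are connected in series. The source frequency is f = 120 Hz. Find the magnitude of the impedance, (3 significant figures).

41.3 Ω

ω = 2πf = 754.0 rad/s
X_L = ωL = 36.2 Ω
Z = 20.0 + j36.2 Ω
|Z| = √(20.0² + 36.2²) = 41.3 Ω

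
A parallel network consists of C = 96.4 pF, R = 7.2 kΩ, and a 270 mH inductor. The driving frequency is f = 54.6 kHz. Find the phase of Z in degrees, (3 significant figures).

-9.11°

ω = 2πf = 343100 rad/s
X_L = ωL = 92600 Ω
X_C = 1/(ωC) = 30200 Ω
Parallel: admittances add. Y = 1/R + 1/(jωL) + jωC
Y = (0.000139 + j2.23e-05) S
|Y| = 0.000141 S → |Z| = 1/|Y| = 7110 Ω, ∠Z = −∠Y = -9.11°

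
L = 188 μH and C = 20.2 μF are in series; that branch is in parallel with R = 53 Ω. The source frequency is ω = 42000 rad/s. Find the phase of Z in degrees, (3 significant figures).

82.8°

X_L = ωL = 7.90 Ω
X_C = 1/(ωC) = 1.18 Ω
Branch 1: Z₁ = R = 53.0 Ω
Branch 2 (series LC): Z₂ = j(X_L − X_C) = j6.72 Ω
Parallel: Z = Z₁Z₂/(Z₁+Z₂), |Z| = 6.66 Ω, ∠Z = 82.8°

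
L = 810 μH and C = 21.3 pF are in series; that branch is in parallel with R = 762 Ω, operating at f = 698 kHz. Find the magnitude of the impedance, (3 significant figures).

758 Ω

ω = 2πf = 4.386e+06 rad/s
X_L = ωL = 3550 Ω
X_C = 1/(ωC) = 10700 Ω
Branch 1: Z₁ = R = 762 Ω
Branch 2 (series LC): Z₂ = j(X_L − X_C) = −j7150 Ω
Parallel: Z = Z₁Z₂/(Z₁+Z₂), |Z| = 758 Ω, ∠Z = -6.08°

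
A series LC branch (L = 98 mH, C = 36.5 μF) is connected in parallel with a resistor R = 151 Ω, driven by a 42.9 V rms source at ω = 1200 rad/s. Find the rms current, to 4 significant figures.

X_L = ωL = 117.6 Ω
X_C = 1/(ωC) = 22.83 Ω
Branch 1: Z₁ = R = 151.0 Ω
Branch 2 (series LC): Z₂ = j(X_L − X_C) = j94.77 Ω
Parallel: Z = Z₁Z₂/(Z₁+Z₂), |Z| = 80.27 Ω, ∠Z = 57.89°
I = V/|Z| = 42.9/80.27 = 534.4 mA

534.4 mA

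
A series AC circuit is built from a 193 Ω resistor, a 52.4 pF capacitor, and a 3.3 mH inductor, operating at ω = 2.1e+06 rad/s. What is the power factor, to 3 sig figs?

0.0891

X_L = ωL = 6930 Ω
X_C = 1/(ωC) = 9090 Ω
Net reactance X = X_L − X_C = -2160 Ω
Z = 193 − j2160 Ω
|Z| = √(193² + 2160²) = 2170 Ω
∠Z = arctan(-2160/193) = -84.9°
cos φ = cos(-84.9°) = 0.0891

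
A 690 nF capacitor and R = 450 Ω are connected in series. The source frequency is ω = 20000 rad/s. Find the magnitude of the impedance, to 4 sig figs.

455.8 Ω

X_C = 1/(ωC) = 72.46 Ω
Z = 450.0 − j72.46 Ω
|Z| = √(450.0² + 72.46²) = 455.8 Ω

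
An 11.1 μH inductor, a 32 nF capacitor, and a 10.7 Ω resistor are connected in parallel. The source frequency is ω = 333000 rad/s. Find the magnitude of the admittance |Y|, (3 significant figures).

X_L = ωL = 3.70 Ω
X_C = 1/(ωC) = 93.8 Ω
Parallel: admittances add. Y = 1/R + 1/(jωL) + jωC
Y = (0.0935 − j0.260) S
|Y| = 0.276 S → |Z| = 1/|Y| = 3.62 Ω, ∠Z = −∠Y = 70.2°

276 mS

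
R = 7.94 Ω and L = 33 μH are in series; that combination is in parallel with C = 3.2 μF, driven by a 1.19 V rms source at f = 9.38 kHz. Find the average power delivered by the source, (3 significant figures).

168 mW

ω = 2πf = 58940 rad/s
X_L = ωL = 1.94 Ω
X_C = 1/(ωC) = 5.30 Ω
Branch 1 (R+jX_L): Z₁ = 7.94 + j1.94 Ω, |Z₁| = 8.17 Ω
Branch 2 (−jX_C): Z₂ = −j5.30 Ω
Parallel: Z = Z₁Z₂/(Z₁+Z₂), |Z| = 5.03 Ω, ∠Z = -53.3°
I = V/|Z| = 237 mA
P = VI cos φ = 1.19 × 0.237 × cos(-53.3°) = 168 mW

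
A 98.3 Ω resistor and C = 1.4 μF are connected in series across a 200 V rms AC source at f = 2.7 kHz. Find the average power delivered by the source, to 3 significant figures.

ω = 2πf = 16960 rad/s
X_C = 1/(ωC) = 42.1 Ω
Z = 98.3 − j42.1 Ω
|Z| = √(98.3² + 42.1²) = 107 Ω
∠Z = arctan(-42.1/98.3) = -23.2°
I = V/|Z| = 1.87 A
P = VI cos φ = 200 × 1.87 × cos(-23.2°) = 344 W

344 W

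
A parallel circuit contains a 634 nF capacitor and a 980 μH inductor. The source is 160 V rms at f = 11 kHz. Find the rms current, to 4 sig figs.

ω = 2πf = 69120 rad/s
X_L = ωL = 67.73 Ω
X_C = 1/(ωC) = 22.82 Ω
Parallel: admittances add. Y = 1/(jωL) + jωC
Y = (0 + j0.02906) S
|Y| = 0.02906 S → |Z| = 1/|Y| = 34.42 Ω, ∠Z = −∠Y = -90.00°
I = V/|Z| = 160/34.42 = 4.649 A

4.649 A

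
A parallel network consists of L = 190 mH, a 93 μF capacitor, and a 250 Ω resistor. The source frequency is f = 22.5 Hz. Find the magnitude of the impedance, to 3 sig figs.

ω = 2πf = 141.4 rad/s
X_L = ωL = 26.9 Ω
X_C = 1/(ωC) = 76.1 Ω
Parallel: admittances add. Y = 1/R + 1/(jωL) + jωC
Y = (0.00400 − j0.0241) S
|Y| = 0.0244 S → |Z| = 1/|Y| = 41.0 Ω, ∠Z = −∠Y = 80.6°

41.0 Ω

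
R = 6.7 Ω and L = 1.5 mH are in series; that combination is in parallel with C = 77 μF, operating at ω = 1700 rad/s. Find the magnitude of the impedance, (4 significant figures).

6.509 Ω

X_L = ωL = 2.550 Ω
X_C = 1/(ωC) = 7.639 Ω
Branch 1 (R+jX_L): Z₁ = 6.700 + j2.550 Ω, |Z₁| = 7.169 Ω
Branch 2 (−jX_C): Z₂ = −j7.639 Ω
Parallel: Z = Z₁Z₂/(Z₁+Z₂), |Z| = 6.509 Ω, ∠Z = -31.94°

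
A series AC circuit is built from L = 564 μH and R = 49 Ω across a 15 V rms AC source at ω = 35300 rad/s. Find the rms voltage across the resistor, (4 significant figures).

13.90 V

X_L = ωL = 19.91 Ω
Z = 49.00 + j19.91 Ω
|Z| = √(49.00² + 19.91²) = 52.89 Ω
I = V/|Z| = 283.6 mA
V_R = I·|Z_R| = 0.2836 × 49.00 = 13.90 V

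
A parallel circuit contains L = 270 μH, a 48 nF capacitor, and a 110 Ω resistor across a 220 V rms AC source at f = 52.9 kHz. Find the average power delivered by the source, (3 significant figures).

440 W

ω = 2πf = 332400 rad/s
X_L = ωL = 89.7 Ω
X_C = 1/(ωC) = 62.7 Ω
Parallel: admittances add. Y = 1/R + 1/(jωL) + jωC
Y = (0.00909 + j0.00481) S
|Y| = 0.0103 S → |Z| = 1/|Y| = 97.2 Ω, ∠Z = −∠Y = -27.9°
I = V/|Z| = 2.26 A
P = VI cos φ = 220 × 2.26 × cos(-27.9°) = 440 W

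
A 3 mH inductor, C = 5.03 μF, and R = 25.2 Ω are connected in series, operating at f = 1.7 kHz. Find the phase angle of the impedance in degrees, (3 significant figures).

ω = 2πf = 10680 rad/s
X_L = ωL = 32.0 Ω
X_C = 1/(ωC) = 18.6 Ω
Net reactance X = X_L − X_C = 13.4 Ω
Z = 25.2 + j13.4 Ω
|Z| = √(25.2² + 13.4²) = 28.6 Ω
∠Z = arctan(13.4/25.2) = 28.1°

28.1°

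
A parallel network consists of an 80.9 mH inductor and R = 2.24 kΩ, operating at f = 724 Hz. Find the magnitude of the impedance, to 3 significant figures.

ω = 2πf = 4549 rad/s
X_L = ωL = 368 Ω
Parallel: admittances add. Y = 1/R + 1/(jωL)
Y = (0.000446 − j0.00272) S
|Y| = 0.00275 S → |Z| = 1/|Y| = 363 Ω, ∠Z = −∠Y = 80.7°

363 Ω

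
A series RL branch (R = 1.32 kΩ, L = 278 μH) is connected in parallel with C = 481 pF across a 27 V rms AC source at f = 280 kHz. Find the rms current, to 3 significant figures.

24.2 mA

ω = 2πf = 1.759e+06 rad/s
X_L = ωL = 489 Ω
X_C = 1/(ωC) = 1180 Ω
Branch 1 (R+jX_L): Z₁ = 1320 + j489 Ω, |Z₁| = 1410 Ω
Branch 2 (−jX_C): Z₂ = −j1180 Ω
Parallel: Z = Z₁Z₂/(Z₁+Z₂), |Z| = 1120 Ω, ∠Z = -42.0°
I = V/|Z| = 27/1120 = 24.2 mA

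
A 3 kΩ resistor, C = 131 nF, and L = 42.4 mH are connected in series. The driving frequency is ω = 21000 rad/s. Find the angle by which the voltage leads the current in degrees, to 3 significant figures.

9.96°

X_L = ωL = 890 Ω
X_C = 1/(ωC) = 364 Ω
Net reactance X = X_L − X_C = 527 Ω
Z = 3000 + j527 Ω
|Z| = √(3000² + 527²) = 3050 Ω
∠Z = arctan(527/3000) = 9.96°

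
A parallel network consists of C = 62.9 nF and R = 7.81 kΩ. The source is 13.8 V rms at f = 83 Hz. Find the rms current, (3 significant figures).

ω = 2πf = 521.5 rad/s
X_C = 1/(ωC) = 30500 Ω
Parallel: admittances add. Y = 1/R + jωC
Y = (0.000128 + j3.28e-05) S
|Y| = 0.000132 S → |Z| = 1/|Y| = 7570 Ω, ∠Z = −∠Y = -14.4°
I = V/|Z| = 13.8/7570 = 1.82 mA

1.82 mA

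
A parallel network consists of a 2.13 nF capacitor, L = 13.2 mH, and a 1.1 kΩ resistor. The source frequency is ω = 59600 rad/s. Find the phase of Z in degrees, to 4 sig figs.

51.53°

X_L = ωL = 786.7 Ω
X_C = 1/(ωC) = 7877 Ω
Parallel: admittances add. Y = 1/R + 1/(jωL) + jωC
Y = (0.0009091 − j0.001144) S
|Y| = 0.001461 S → |Z| = 1/|Y| = 684.3 Ω, ∠Z = −∠Y = 51.53°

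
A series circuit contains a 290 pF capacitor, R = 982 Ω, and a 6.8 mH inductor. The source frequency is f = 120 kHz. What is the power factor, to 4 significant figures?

0.8711

ω = 2πf = 754000 rad/s
X_L = ωL = 5127 Ω
X_C = 1/(ωC) = 4573 Ω
Net reactance X = X_L − X_C = 553.7 Ω
Z = 982.0 + j553.7 Ω
|Z| = √(982.0² + 553.7²) = 1127 Ω
∠Z = arctan(553.7/982.0) = 29.41°
cos φ = cos(29.41°) = 0.8711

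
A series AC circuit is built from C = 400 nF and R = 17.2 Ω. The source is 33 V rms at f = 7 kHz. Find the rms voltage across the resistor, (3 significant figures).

ω = 2πf = 43980 rad/s
X_C = 1/(ωC) = 56.8 Ω
Z = 17.2 − j56.8 Ω
|Z| = √(17.2² + 56.8²) = 59.4 Ω
I = V/|Z| = 556 mA
V_R = I·|Z_R| = 0.556 × 17.2 = 9.56 V

9.56 V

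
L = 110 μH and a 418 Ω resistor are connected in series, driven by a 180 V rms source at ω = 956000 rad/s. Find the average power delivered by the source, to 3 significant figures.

72.9 W

X_L = ωL = 105 Ω
Z = 418 + j105 Ω
|Z| = √(418² + 105²) = 431 Ω
∠Z = arctan(105/418) = 14.1°
I = V/|Z| = 418 mA
P = VI cos φ = 180 × 0.418 × cos(14.1°) = 72.9 W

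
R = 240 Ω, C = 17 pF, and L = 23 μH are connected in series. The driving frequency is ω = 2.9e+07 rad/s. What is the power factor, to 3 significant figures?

X_L = ωL = 667 Ω
X_C = 1/(ωC) = 2030 Ω
Net reactance X = X_L − X_C = -1360 Ω
Z = 240 − j1360 Ω
|Z| = √(240² + 1360²) = 1380 Ω
∠Z = arctan(-1360/240) = -80.0°
cos φ = cos(-80.0°) = 0.174

0.174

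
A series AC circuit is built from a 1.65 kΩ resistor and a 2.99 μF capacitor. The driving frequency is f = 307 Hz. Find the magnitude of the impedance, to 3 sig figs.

1660 Ω

ω = 2πf = 1929 rad/s
X_C = 1/(ωC) = 173 Ω
Z = 1650 − j173 Ω
|Z| = √(1650² + 173²) = 1660 Ω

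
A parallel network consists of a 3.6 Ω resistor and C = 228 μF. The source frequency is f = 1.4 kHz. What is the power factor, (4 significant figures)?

ω = 2πf = 8796 rad/s
X_C = 1/(ωC) = 0.4986 Ω
Parallel: admittances add. Y = 1/R + jωC
Y = (0.2778 + j2.006) S
|Y| = 2.025 S → |Z| = 1/|Y| = 0.4939 Ω, ∠Z = −∠Y = -82.11°
cos φ = cos(-82.11°) = 0.1372

0.1372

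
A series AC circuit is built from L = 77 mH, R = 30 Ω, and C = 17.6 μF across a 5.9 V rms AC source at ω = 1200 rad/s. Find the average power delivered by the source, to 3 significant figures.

X_L = ωL = 92.4 Ω
X_C = 1/(ωC) = 47.3 Ω
Net reactance X = X_L − X_C = 45.1 Ω
Z = 30.0 + j45.1 Ω
|Z| = √(30.0² + 45.1²) = 54.1 Ω
∠Z = arctan(45.1/30.0) = 56.3°
I = V/|Z| = 109 mA
P = VI cos φ = 5.9 × 0.109 × cos(56.3°) = 356 mW

356 mW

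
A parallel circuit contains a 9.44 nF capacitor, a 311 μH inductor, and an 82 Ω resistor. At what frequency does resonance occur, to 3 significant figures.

ω₀ = 1/√(LC) = 1/√(0.000311 × 9.44e-09) = 583600 rad/s
f₀ = ω₀/(2π) = 92.9 kHz

92.9 kHz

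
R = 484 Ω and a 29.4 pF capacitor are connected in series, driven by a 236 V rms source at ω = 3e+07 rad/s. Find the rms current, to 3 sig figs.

X_C = 1/(ωC) = 1130 Ω
Z = 484 − j1130 Ω
|Z| = √(484² + 1130²) = 1230 Ω
I = V/|Z| = 236/1230 = 191 mA

191 mA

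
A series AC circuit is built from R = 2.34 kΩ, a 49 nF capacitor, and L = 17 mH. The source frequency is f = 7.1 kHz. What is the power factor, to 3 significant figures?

0.992

ω = 2πf = 44610 rad/s
X_L = ωL = 758 Ω
X_C = 1/(ωC) = 457 Ω
Net reactance X = X_L − X_C = 301 Ω
Z = 2340 + j301 Ω
|Z| = √(2340² + 301²) = 2360 Ω
∠Z = arctan(301/2340) = 7.33°
cos φ = cos(7.33°) = 0.992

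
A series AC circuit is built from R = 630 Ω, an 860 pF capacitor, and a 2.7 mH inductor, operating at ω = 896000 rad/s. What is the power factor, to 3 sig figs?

X_L = ωL = 2420 Ω
X_C = 1/(ωC) = 1300 Ω
Net reactance X = X_L − X_C = 1120 Ω
Z = 630 + j1120 Ω
|Z| = √(630² + 1120²) = 1290 Ω
∠Z = arctan(1120/630) = 60.7°
cos φ = cos(60.7°) = 0.490

0.490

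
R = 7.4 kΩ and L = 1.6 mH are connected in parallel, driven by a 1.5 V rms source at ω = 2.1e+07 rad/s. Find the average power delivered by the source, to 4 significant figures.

X_L = ωL = 33600 Ω
Parallel: admittances add. Y = 1/R + 1/(jωL)
Y = (0.0001351 − j2.976e-05) S
|Y| = 0.0001384 S → |Z| = 1/|Y| = 7227 Ω, ∠Z = −∠Y = 12.42°
I = V/|Z| = 207.6 μA
P = VI cos φ = 1.5 × 0.0002076 × cos(12.42°) = 304.1 μW

304.1 μW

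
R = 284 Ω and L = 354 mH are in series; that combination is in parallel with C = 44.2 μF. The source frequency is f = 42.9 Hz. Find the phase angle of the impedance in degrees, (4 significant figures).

-73.74°

ω = 2πf = 269.5 rad/s
X_L = ωL = 95.42 Ω
X_C = 1/(ωC) = 83.93 Ω
Branch 1 (R+jX_L): Z₁ = 284.0 + j95.42 Ω, |Z₁| = 299.6 Ω
Branch 2 (−jX_C): Z₂ = −j83.93 Ω
Parallel: Z = Z₁Z₂/(Z₁+Z₂), |Z| = 88.47 Ω, ∠Z = -73.74°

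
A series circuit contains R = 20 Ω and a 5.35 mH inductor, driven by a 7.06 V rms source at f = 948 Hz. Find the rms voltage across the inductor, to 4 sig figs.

5.980 V

ω = 2πf = 5956 rad/s
X_L = ωL = 31.87 Ω
Z = 20.00 + j31.87 Ω
|Z| = √(20.00² + 31.87²) = 37.62 Ω
I = V/|Z| = 187.6 mA
V_L = I·|Z_L| = 0.1876 × 31.87 = 5.980 V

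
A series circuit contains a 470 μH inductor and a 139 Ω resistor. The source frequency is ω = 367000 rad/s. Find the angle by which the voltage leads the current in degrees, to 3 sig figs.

X_L = ωL = 172 Ω
Z = 139 + j172 Ω
|Z| = √(139² + 172²) = 222 Ω
∠Z = arctan(172/139) = 51.1°

51.1°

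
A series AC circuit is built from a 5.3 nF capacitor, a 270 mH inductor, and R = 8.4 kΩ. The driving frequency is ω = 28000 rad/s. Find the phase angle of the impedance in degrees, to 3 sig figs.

5.59°

X_L = ωL = 7560 Ω
X_C = 1/(ωC) = 6740 Ω
Net reactance X = X_L − X_C = 821 Ω
Z = 8400 + j821 Ω
|Z| = √(8400² + 821²) = 8440 Ω
∠Z = arctan(821/8400) = 5.59°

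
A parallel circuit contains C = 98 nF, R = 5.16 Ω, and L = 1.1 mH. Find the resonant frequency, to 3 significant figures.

15.3 kHz

ω₀ = 1/√(LC) = 1/√(0.0011 × 9.8e-08) = 96310 rad/s
f₀ = ω₀/(2π) = 15.3 kHz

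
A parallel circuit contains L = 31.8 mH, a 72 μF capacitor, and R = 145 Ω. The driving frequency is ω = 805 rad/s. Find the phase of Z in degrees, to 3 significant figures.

X_L = ωL = 25.6 Ω
X_C = 1/(ωC) = 17.3 Ω
Parallel: admittances add. Y = 1/R + 1/(jωL) + jωC
Y = (0.00690 + j0.0189) S
|Y| = 0.0201 S → |Z| = 1/|Y| = 49.7 Ω, ∠Z = −∠Y = -69.9°

-69.9°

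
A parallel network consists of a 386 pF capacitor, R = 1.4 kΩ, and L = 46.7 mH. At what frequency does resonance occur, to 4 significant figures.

37.49 kHz

ω₀ = 1/√(LC) = 1/√(0.0467 × 3.86e-10) = 235500 rad/s
f₀ = ω₀/(2π) = 37.49 kHz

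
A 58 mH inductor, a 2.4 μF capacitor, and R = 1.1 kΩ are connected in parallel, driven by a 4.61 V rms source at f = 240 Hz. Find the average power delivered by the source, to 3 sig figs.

19.3 mW

ω = 2πf = 1508 rad/s
X_L = ωL = 87.5 Ω
X_C = 1/(ωC) = 276 Ω
Parallel: admittances add. Y = 1/R + 1/(jωL) + jωC
Y = (0.000909 − j0.00781) S
|Y| = 0.00787 S → |Z| = 1/|Y| = 127 Ω, ∠Z = −∠Y = 83.4°
I = V/|Z| = 36.3 mA
P = VI cos φ = 4.61 × 0.0363 × cos(83.4°) = 19.3 mW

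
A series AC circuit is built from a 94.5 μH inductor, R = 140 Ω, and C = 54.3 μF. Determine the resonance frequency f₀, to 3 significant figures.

ω₀ = 1/√(LC) = 1/√(9.45e-05 × 5.43e-05) = 13960 rad/s
f₀ = ω₀/(2π) = 2.22 kHz

2.22 kHz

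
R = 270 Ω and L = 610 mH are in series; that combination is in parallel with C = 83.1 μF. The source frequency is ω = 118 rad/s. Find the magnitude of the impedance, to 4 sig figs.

104.9 Ω

X_L = ωL = 71.98 Ω
X_C = 1/(ωC) = 102.0 Ω
Branch 1 (R+jX_L): Z₁ = 270.0 + j71.98 Ω, |Z₁| = 279.4 Ω
Branch 2 (−jX_C): Z₂ = −j102.0 Ω
Parallel: Z = Z₁Z₂/(Z₁+Z₂), |Z| = 104.9 Ω, ∠Z = -68.73°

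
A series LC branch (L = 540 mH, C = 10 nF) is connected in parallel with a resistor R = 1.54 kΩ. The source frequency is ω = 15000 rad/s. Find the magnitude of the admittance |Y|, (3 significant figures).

X_L = ωL = 8100 Ω
X_C = 1/(ωC) = 6670 Ω
Branch 1: Z₁ = R = 1540 Ω
Branch 2 (series LC): Z₂ = j(X_L − X_C) = j1430 Ω
Parallel: Z = Z₁Z₂/(Z₁+Z₂), |Z| = 1050 Ω, ∠Z = 47.1°
|Y| = 1/|Z| = 953 μS

953 μS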